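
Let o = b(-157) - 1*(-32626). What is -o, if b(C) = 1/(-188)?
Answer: -6133687/188 ≈ -32626.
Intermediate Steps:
b(C) = -1/188
o = 6133687/188 (o = -1/188 - 1*(-32626) = -1/188 + 32626 = 6133687/188 ≈ 32626.)
-o = -1*6133687/188 = -6133687/188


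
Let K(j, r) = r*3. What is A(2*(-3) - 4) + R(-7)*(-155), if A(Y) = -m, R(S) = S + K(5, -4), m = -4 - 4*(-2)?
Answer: 2941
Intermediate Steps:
m = 4 (m = -4 + 8 = 4)
K(j, r) = 3*r
R(S) = -12 + S (R(S) = S + 3*(-4) = S - 12 = -12 + S)
A(Y) = -4 (A(Y) = -1*4 = -4)
A(2*(-3) - 4) + R(-7)*(-155) = -4 + (-12 - 7)*(-155) = -4 - 19*(-155) = -4 + 2945 = 2941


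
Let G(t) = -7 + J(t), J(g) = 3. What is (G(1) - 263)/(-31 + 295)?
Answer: -89/88 ≈ -1.0114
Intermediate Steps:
G(t) = -4 (G(t) = -7 + 3 = -4)
(G(1) - 263)/(-31 + 295) = (-4 - 263)/(-31 + 295) = -267/264 = -267*1/264 = -89/88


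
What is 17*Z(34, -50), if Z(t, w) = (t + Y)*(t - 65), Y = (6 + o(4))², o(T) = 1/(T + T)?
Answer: -2412079/64 ≈ -37689.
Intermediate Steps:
o(T) = 1/(2*T)
Y = 2401/64 (Y = (6 + (½)/4)² = (6 + (½)*(¼))² = (6 + ⅛)² = (49/8)² = 2401/64 ≈ 37.516)
Z(t, w) = (-65 + t)*(2401/64 + t) (Z(t, w) = (t + 2401/64)*(t - 65) = (2401/64 + t)*(-65 + t) = (-65 + t)*(2401/64 + t))
17*Z(34, -50) = 17*(-156065/64 + 34² - 1759/64*34) = 17*(-156065/64 + 1156 - 29903/32) = 17*(-141887/64) = -2412079/64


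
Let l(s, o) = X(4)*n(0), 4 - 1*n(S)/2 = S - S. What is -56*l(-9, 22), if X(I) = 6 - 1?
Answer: -2240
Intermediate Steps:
n(S) = 8 (n(S) = 8 - 2*(S - S) = 8 - 2*0 = 8 + 0 = 8)
X(I) = 5
l(s, o) = 40 (l(s, o) = 5*8 = 40)
-56*l(-9, 22) = -56*40 = -2240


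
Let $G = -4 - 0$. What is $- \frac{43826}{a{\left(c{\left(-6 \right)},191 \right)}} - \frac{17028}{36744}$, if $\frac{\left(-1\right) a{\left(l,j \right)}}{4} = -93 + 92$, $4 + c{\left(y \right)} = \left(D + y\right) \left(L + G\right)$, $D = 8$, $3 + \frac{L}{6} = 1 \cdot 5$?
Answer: $- \frac{16775111}{1531} \approx -10957.0$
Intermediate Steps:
$L = 12$ ($L = -18 + 6 \cdot 1 \cdot 5 = -18 + 6 \cdot 5 = -18 + 30 = 12$)
$G = -4$ ($G = -4 + 0 = -4$)
$c{\left(y \right)} = 60 + 8 y$ ($c{\left(y \right)} = -4 + \left(8 + y\right) \left(12 - 4\right) = -4 + \left(8 + y\right) 8 = -4 + \left(64 + 8 y\right) = 60 + 8 y$)
$a{\left(l,j \right)} = 4$ ($a{\left(l,j \right)} = - 4 \left(-93 + 92\right) = \left(-4\right) \left(-1\right) = 4$)
$- \frac{43826}{a{\left(c{\left(-6 \right)},191 \right)}} - \frac{17028}{36744} = - \frac{43826}{4} - \frac{17028}{36744} = \left(-43826\right) \frac{1}{4} - \frac{1419}{3062} = - \frac{21913}{2} - \frac{1419}{3062} = - \frac{16775111}{1531}$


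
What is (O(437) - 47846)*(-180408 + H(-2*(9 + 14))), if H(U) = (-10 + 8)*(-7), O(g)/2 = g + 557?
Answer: 8272508052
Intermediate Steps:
O(g) = 1114 + 2*g (O(g) = 2*(g + 557) = 2*(557 + g) = 1114 + 2*g)
H(U) = 14 (H(U) = -2*(-7) = 14)
(O(437) - 47846)*(-180408 + H(-2*(9 + 14))) = ((1114 + 2*437) - 47846)*(-180408 + 14) = ((1114 + 874) - 47846)*(-180394) = (1988 - 47846)*(-180394) = -45858*(-180394) = 8272508052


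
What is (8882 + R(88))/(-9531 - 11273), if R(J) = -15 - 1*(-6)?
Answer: -8873/20804 ≈ -0.42650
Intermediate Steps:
R(J) = -9 (R(J) = -15 + 6 = -9)
(8882 + R(88))/(-9531 - 11273) = (8882 - 9)/(-9531 - 11273) = 8873/(-20804) = 8873*(-1/20804) = -8873/20804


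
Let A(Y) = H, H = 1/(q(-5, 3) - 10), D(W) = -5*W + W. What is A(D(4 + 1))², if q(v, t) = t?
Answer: 1/49 ≈ 0.020408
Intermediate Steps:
D(W) = -4*W
H = -⅐ (H = 1/(3 - 10) = 1/(-7) = -⅐ ≈ -0.14286)
A(Y) = -⅐
A(D(4 + 1))² = (-⅐)² = 1/49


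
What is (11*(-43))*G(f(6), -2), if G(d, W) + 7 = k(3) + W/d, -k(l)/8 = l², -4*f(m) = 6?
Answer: 110209/3 ≈ 36736.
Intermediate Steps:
f(m) = -3/2 (f(m) = -¼*6 = -3/2)
k(l) = -8*l²
G(d, W) = -79 + W/d (G(d, W) = -7 + (-8*3² + W/d) = -7 + (-8*9 + W/d) = -7 + (-72 + W/d) = -79 + W/d)
(11*(-43))*G(f(6), -2) = (11*(-43))*(-79 - 2/(-3/2)) = -473*(-79 - 2*(-⅔)) = -473*(-79 + 4/3) = -473*(-233/3) = 110209/3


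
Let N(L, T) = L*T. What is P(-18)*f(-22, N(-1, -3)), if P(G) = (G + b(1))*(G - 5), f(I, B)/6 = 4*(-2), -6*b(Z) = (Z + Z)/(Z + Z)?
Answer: -20056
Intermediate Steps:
b(Z) = -1/6 (b(Z) = -(Z + Z)/(6*(Z + Z)) = -2*Z/(6*(2*Z)) = -2*Z*1/(2*Z)/6 = -1/6*1 = -1/6)
f(I, B) = -48 (f(I, B) = 6*(4*(-2)) = 6*(-8) = -48)
P(G) = (-5 + G)*(-1/6 + G) (P(G) = (G - 1/6)*(G - 5) = (-1/6 + G)*(-5 + G) = (-5 + G)*(-1/6 + G))
P(-18)*f(-22, N(-1, -3)) = (5/6 + (-18)**2 - 31/6*(-18))*(-48) = (5/6 + 324 + 93)*(-48) = (2507/6)*(-48) = -20056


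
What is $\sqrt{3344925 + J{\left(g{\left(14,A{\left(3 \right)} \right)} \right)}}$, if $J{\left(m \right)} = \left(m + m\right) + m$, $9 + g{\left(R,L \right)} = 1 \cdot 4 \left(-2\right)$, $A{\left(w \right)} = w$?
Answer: $\sqrt{3344874} \approx 1828.9$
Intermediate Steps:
$g{\left(R,L \right)} = -17$ ($g{\left(R,L \right)} = -9 + 1 \cdot 4 \left(-2\right) = -9 + 4 \left(-2\right) = -9 - 8 = -17$)
$J{\left(m \right)} = 3 m$ ($J{\left(m \right)} = 2 m + m = 3 m$)
$\sqrt{3344925 + J{\left(g{\left(14,A{\left(3 \right)} \right)} \right)}} = \sqrt{3344925 + 3 \left(-17\right)} = \sqrt{3344925 - 51} = \sqrt{3344874}$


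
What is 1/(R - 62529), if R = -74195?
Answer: -1/136724 ≈ -7.3140e-6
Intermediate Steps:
1/(R - 62529) = 1/(-74195 - 62529) = 1/(-136724) = -1/136724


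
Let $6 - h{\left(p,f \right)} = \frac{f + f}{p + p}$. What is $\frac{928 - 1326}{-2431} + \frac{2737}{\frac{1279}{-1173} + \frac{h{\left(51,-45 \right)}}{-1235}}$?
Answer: $- \frac{741400547297}{296888306} \approx -2497.2$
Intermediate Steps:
$h{\left(p,f \right)} = 6 - \frac{f}{p}$ ($h{\left(p,f \right)} = 6 - \frac{f + f}{p + p} = 6 - \frac{2 f}{2 p} = 6 - 2 f \frac{1}{2 p} = 6 - \frac{f}{p}$)
$\frac{928 - 1326}{-2431} + \frac{2737}{\frac{1279}{-1173} + \frac{h{\left(51,-45 \right)}}{-1235}} = \frac{928 - 1326}{-2431} + \frac{2737}{\frac{1279}{-1173} + \frac{6 - - \frac{45}{51}}{-1235}} = \left(928 - 1326\right) \left(- \frac{1}{2431}\right) + \frac{2737}{1279 \left(- \frac{1}{1173}\right) + \left(6 - \left(-45\right) \frac{1}{51}\right) \left(- \frac{1}{1235}\right)} = \left(-398\right) \left(- \frac{1}{2431}\right) + \frac{2737}{- \frac{1279}{1173} + \left(6 + \frac{15}{17}\right) \left(- \frac{1}{1235}\right)} = \frac{398}{2431} + \frac{2737}{- \frac{1279}{1173} + \frac{117}{17} \left(- \frac{1}{1235}\right)} = \frac{398}{2431} + \frac{2737}{- \frac{1279}{1173} - \frac{9}{1615}} = \frac{398}{2431} + \frac{2737}{- \frac{122126}{111435}} = \frac{398}{2431} + 2737 \left(- \frac{111435}{122126}\right) = \frac{398}{2431} - \frac{304997595}{122126} = - \frac{741400547297}{296888306}$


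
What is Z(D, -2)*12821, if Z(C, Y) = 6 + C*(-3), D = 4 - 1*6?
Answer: 153852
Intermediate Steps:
D = -2 (D = 4 - 6 = -2)
Z(C, Y) = 6 - 3*C
Z(D, -2)*12821 = (6 - 3*(-2))*12821 = (6 + 6)*12821 = 12*12821 = 153852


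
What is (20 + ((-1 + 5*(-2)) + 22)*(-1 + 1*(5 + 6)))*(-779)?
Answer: -101270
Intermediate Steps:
(20 + ((-1 + 5*(-2)) + 22)*(-1 + 1*(5 + 6)))*(-779) = (20 + ((-1 - 10) + 22)*(-1 + 1*11))*(-779) = (20 + (-11 + 22)*(-1 + 11))*(-779) = (20 + 11*10)*(-779) = (20 + 110)*(-779) = 130*(-779) = -101270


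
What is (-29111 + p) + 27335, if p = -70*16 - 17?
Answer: -2913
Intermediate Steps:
p = -1137 (p = -1120 - 17 = -1137)
(-29111 + p) + 27335 = (-29111 - 1137) + 27335 = -30248 + 27335 = -2913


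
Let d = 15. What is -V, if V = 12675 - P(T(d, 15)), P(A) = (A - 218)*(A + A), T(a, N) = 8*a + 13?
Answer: -35285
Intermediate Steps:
T(a, N) = 13 + 8*a
P(A) = 2*A*(-218 + A) (P(A) = (-218 + A)*(2*A) = 2*A*(-218 + A))
V = 35285 (V = 12675 - 2*(13 + 8*15)*(-218 + (13 + 8*15)) = 12675 - 2*(13 + 120)*(-218 + (13 + 120)) = 12675 - 2*133*(-218 + 133) = 12675 - 2*133*(-85) = 12675 - 1*(-22610) = 12675 + 22610 = 35285)
-V = -1*35285 = -35285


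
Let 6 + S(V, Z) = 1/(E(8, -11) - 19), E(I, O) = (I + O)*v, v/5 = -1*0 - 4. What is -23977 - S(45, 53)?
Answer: -982812/41 ≈ -23971.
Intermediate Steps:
v = -20 (v = 5*(-1*0 - 4) = 5*(0 - 4) = 5*(-4) = -20)
E(I, O) = -20*I - 20*O (E(I, O) = (I + O)*(-20) = -20*I - 20*O)
S(V, Z) = -245/41 (S(V, Z) = -6 + 1/((-20*8 - 20*(-11)) - 19) = -6 + 1/((-160 + 220) - 19) = -6 + 1/(60 - 19) = -6 + 1/41 = -245/41)
-23977 - S(45, 53) = -23977 - 1*(-245/41) = -23977 + 245/41 = -982812/41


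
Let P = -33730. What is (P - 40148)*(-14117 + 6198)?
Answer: 585039882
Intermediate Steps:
(P - 40148)*(-14117 + 6198) = (-33730 - 40148)*(-14117 + 6198) = -73878*(-7919) = 585039882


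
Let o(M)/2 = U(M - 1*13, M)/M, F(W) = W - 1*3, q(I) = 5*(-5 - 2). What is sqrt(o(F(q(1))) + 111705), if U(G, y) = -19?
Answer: sqrt(111706) ≈ 334.22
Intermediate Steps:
q(I) = -35 (q(I) = 5*(-7) = -35)
F(W) = -3 + W (F(W) = W - 3 = -3 + W)
o(M) = -38/M (o(M) = 2*(-19/M) = -38/M)
sqrt(o(F(q(1))) + 111705) = sqrt(-38/(-3 - 35) + 111705) = sqrt(-38/(-38) + 111705) = sqrt(-38*(-1/38) + 111705) = sqrt(1 + 111705) = sqrt(111706)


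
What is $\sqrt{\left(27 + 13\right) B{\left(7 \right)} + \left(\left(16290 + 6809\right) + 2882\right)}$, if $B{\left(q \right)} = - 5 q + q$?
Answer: $\sqrt{24861} \approx 157.67$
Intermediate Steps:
$B{\left(q \right)} = - 4 q$
$\sqrt{\left(27 + 13\right) B{\left(7 \right)} + \left(\left(16290 + 6809\right) + 2882\right)} = \sqrt{\left(27 + 13\right) \left(\left(-4\right) 7\right) + \left(\left(16290 + 6809\right) + 2882\right)} = \sqrt{40 \left(-28\right) + \left(23099 + 2882\right)} = \sqrt{-1120 + 25981} = \sqrt{24861}$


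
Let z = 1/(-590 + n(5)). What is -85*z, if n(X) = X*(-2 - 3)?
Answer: 17/123 ≈ 0.13821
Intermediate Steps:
n(X) = -5*X (n(X) = X*(-5) = -5*X)
z = -1/615 (z = 1/(-590 - 5*5) = 1/(-590 - 25) = 1/(-615) = -1/615 ≈ -0.0016260)
-85*z = -85*(-1/615) = 17/123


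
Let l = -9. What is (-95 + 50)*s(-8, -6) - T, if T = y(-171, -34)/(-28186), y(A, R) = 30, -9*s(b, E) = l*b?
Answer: 5073495/14093 ≈ 360.00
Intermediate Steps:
s(b, E) = b (s(b, E) = -(-1)*b = b)
T = -15/14093 (T = 30/(-28186) = 30*(-1/28186) = -15/14093 ≈ -0.0010644)
(-95 + 50)*s(-8, -6) - T = (-95 + 50)*(-8) - 1*(-15/14093) = -45*(-8) + 15/14093 = 360 + 15/14093 = 5073495/14093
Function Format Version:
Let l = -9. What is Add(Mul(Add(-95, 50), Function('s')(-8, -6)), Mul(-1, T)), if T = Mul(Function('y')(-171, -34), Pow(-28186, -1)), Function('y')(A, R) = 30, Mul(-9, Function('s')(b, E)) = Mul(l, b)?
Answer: Rational(5073495, 14093) ≈ 360.00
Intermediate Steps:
Function('s')(b, E) = b (Function('s')(b, E) = Mul(Rational(-1, 9), Mul(-9, b)) = b)
T = Rational(-15, 14093) (T = Mul(30, Pow(-28186, -1)) = Mul(30, Rational(-1, 28186)) = Rational(-15, 14093) ≈ -0.0010644)
Add(Mul(Add(-95, 50), Function('s')(-8, -6)), Mul(-1, T)) = Add(Mul(Add(-95, 50), -8), Mul(-1, Rational(-15, 14093))) = Add(Mul(-45, -8), Rational(15, 14093)) = Add(360, Rational(15, 14093)) = Rational(5073495, 14093)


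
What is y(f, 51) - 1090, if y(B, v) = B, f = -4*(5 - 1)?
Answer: -1106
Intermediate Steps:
f = -16 (f = -4*4 = -16)
y(f, 51) - 1090 = -16 - 1090 = -1106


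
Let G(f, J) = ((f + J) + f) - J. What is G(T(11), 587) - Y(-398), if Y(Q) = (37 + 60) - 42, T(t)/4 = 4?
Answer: -23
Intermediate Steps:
T(t) = 16 (T(t) = 4*4 = 16)
Y(Q) = 55 (Y(Q) = 97 - 42 = 55)
G(f, J) = 2*f (G(f, J) = ((J + f) + f) - J = (J + 2*f) - J = 2*f)
G(T(11), 587) - Y(-398) = 2*16 - 1*55 = 32 - 55 = -23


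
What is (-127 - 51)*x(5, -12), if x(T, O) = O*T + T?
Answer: 9790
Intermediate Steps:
x(T, O) = T + O*T
(-127 - 51)*x(5, -12) = (-127 - 51)*(5*(1 - 12)) = -890*(-11) = -178*(-55) = 9790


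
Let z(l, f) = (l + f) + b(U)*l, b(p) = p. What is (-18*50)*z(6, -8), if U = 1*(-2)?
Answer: 12600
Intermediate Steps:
U = -2
z(l, f) = f - l (z(l, f) = (l + f) - 2*l = (f + l) - 2*l = f - l)
(-18*50)*z(6, -8) = (-18*50)*(-8 - 1*6) = -900*(-8 - 6) = -900*(-14) = 12600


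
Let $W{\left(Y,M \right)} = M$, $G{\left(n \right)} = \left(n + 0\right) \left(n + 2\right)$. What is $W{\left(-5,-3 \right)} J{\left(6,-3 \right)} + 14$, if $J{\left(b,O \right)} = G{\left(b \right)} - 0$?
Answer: $-130$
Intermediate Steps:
$G{\left(n \right)} = n \left(2 + n\right)$
$J{\left(b,O \right)} = b \left(2 + b\right)$ ($J{\left(b,O \right)} = b \left(2 + b\right) - 0 = b \left(2 + b\right) + 0 = b \left(2 + b\right)$)
$W{\left(-5,-3 \right)} J{\left(6,-3 \right)} + 14 = - 3 \cdot 6 \left(2 + 6\right) + 14 = - 3 \cdot 6 \cdot 8 + 14 = \left(-3\right) 48 + 14 = -144 + 14 = -130$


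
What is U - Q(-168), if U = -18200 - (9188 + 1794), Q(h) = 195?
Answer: -29377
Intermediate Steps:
U = -29182 (U = -18200 - 1*10982 = -18200 - 10982 = -29182)
U - Q(-168) = -29182 - 1*195 = -29182 - 195 = -29377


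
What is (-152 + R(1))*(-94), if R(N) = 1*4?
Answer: 13912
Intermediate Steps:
R(N) = 4
(-152 + R(1))*(-94) = (-152 + 4)*(-94) = -148*(-94) = 13912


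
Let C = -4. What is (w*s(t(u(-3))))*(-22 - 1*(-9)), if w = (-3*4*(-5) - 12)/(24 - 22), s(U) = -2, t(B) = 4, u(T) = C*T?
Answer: 624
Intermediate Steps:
u(T) = -4*T
w = 24 (w = (-12*(-5) - 12)/2 = (60 - 12)*(½) = 48*(½) = 24)
(w*s(t(u(-3))))*(-22 - 1*(-9)) = (24*(-2))*(-22 - 1*(-9)) = -48*(-22 + 9) = -48*(-13) = 624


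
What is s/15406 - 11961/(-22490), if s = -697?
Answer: 42148909/86620235 ≈ 0.48659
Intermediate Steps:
s/15406 - 11961/(-22490) = -697/15406 - 11961/(-22490) = -697*1/15406 - 11961*(-1/22490) = -697/15406 + 11961/22490 = 42148909/86620235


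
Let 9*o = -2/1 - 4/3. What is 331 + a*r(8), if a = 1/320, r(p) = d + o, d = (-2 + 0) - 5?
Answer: 2859641/8640 ≈ 330.98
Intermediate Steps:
o = -10/27 (o = (-2/1 - 4/3)/9 = (-2*1 - 4*⅓)/9 = (-2 - 4/3)/9 = (⅑)*(-10/3) = -10/27 ≈ -0.37037)
d = -7 (d = -2 - 5 = -7)
r(p) = -199/27 (r(p) = -7 - 10/27 = -199/27)
a = 1/320 ≈ 0.0031250
331 + a*r(8) = 331 + (1/320)*(-199/27) = 331 - 199/8640 = 2859641/8640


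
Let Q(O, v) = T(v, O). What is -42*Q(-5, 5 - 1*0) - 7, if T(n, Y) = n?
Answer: -217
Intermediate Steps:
Q(O, v) = v
-42*Q(-5, 5 - 1*0) - 7 = -42*(5 - 1*0) - 7 = -42*(5 + 0) - 7 = -42*5 - 7 = -210 - 7 = -217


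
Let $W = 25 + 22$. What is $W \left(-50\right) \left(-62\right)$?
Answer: $145700$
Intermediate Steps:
$W = 47$
$W \left(-50\right) \left(-62\right) = 47 \left(-50\right) \left(-62\right) = \left(-2350\right) \left(-62\right) = 145700$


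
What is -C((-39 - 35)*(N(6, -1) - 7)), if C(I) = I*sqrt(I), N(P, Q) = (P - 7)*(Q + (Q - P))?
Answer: 74*I*sqrt(74) ≈ 636.57*I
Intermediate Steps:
N(P, Q) = (-7 + P)*(-P + 2*Q)
C(I) = I**(3/2)
-C((-39 - 35)*(N(6, -1) - 7)) = -((-39 - 35)*((-1*6**2 - 14*(-1) + 7*6 + 2*6*(-1)) - 7))**(3/2) = -(-74*((-1*36 + 14 + 42 - 12) - 7))**(3/2) = -(-74*((-36 + 14 + 42 - 12) - 7))**(3/2) = -(-74*(8 - 7))**(3/2) = -(-74*1)**(3/2) = -(-74)**(3/2) = -(-74)*I*sqrt(74) = 74*I*sqrt(74)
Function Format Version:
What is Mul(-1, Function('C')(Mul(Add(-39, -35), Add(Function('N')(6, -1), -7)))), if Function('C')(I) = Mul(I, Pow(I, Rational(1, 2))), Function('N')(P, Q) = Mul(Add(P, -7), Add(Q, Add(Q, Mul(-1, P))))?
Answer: Mul(74, I, Pow(74, Rational(1, 2))) ≈ Mul(636.57, I)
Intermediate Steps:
Function('N')(P, Q) = Mul(Add(-7, P), Add(Mul(-1, P), Mul(2, Q)))
Function('C')(I) = Pow(I, Rational(3, 2))
Mul(-1, Function('C')(Mul(Add(-39, -35), Add(Function('N')(6, -1), -7)))) = Mul(-1, Pow(Mul(Add(-39, -35), Add(Add(Mul(-1, Pow(6, 2)), Mul(-14, -1), Mul(7, 6), Mul(2, 6, -1)), -7)), Rational(3, 2))) = Mul(-1, Pow(Mul(-74, Add(Add(Mul(-1, 36), 14, 42, -12), -7)), Rational(3, 2))) = Mul(-1, Pow(Mul(-74, Add(Add(-36, 14, 42, -12), -7)), Rational(3, 2))) = Mul(-1, Pow(Mul(-74, Add(8, -7)), Rational(3, 2))) = Mul(-1, Pow(Mul(-74, 1), Rational(3, 2))) = Mul(-1, Pow(-74, Rational(3, 2))) = Mul(-1, Mul(-74, I, Pow(74, Rational(1, 2)))) = Mul(74, I, Pow(74, Rational(1, 2)))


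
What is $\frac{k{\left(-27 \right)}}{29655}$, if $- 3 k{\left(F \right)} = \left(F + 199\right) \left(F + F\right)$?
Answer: $\frac{344}{3295} \approx 0.1044$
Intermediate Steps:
$k{\left(F \right)} = - \frac{2 F \left(199 + F\right)}{3}$ ($k{\left(F \right)} = - \frac{\left(F + 199\right) \left(F + F\right)}{3} = - \frac{\left(199 + F\right) 2 F}{3} = - \frac{2 F \left(199 + F\right)}{3}$)
$\frac{k{\left(-27 \right)}}{29655} = \frac{\left(- \frac{2}{3}\right) \left(-27\right) \left(199 - 27\right)}{29655} = \left(- \frac{2}{3}\right) \left(-27\right) 172 \cdot \frac{1}{29655} = 3096 \cdot \frac{1}{29655} = \frac{344}{3295}$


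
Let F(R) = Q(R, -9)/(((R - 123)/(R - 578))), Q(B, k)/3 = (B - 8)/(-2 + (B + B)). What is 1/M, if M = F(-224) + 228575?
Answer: 26025/5948757407 ≈ 4.3749e-6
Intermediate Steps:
Q(B, k) = 3*(-8 + B)/(-2 + 2*B) (Q(B, k) = 3*((B - 8)/(-2 + (B + B))) = 3*((-8 + B)/(-2 + 2*B)) = 3*(-8 + B)/(-2 + 2*B))
F(R) = 3*(-578 + R)*(-8 + R)/(2*(-1 + R)*(-123 + R)) (F(R) = (3*(-8 + R)/(2*(-1 + R)))/(((R - 123)/(R - 578))) = (3*(-8 + R)/(2*(-1 + R)))/(((-123 + R)/(-578 + R))) = (3*(-8 + R)/(2*(-1 + R)))*((-578 + R)/(-123 + R)) = 3*(-578 + R)*(-8 + R)/(2*(-1 + R)*(-123 + R)))
M = 5948757407/26025 (M = 3*(-578 - 224)*(-8 - 224)/(2*(-1 - 224)*(-123 - 224)) + 228575 = (3/2)*(-802)*(-232)/(-225*(-347)) + 228575 = (3/2)*(-1/225)*(-1/347)*(-802)*(-232) + 228575 = 93032/26025 + 228575 = 5948757407/26025 ≈ 2.2858e+5)
1/M = 1/(5948757407/26025) = 26025/5948757407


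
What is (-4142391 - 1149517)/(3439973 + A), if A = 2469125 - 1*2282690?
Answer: -1322977/906602 ≈ -1.4593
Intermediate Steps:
A = 186435 (A = 2469125 - 2282690 = 186435)
(-4142391 - 1149517)/(3439973 + A) = (-4142391 - 1149517)/(3439973 + 186435) = -5291908/3626408 = -5291908*1/3626408 = -1322977/906602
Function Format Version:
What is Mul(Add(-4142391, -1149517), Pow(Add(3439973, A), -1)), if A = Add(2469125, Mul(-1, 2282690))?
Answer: Rational(-1322977, 906602) ≈ -1.4593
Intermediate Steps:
A = 186435 (A = Add(2469125, -2282690) = 186435)
Mul(Add(-4142391, -1149517), Pow(Add(3439973, A), -1)) = Mul(Add(-4142391, -1149517), Pow(Add(3439973, 186435), -1)) = Mul(-5291908, Pow(3626408, -1)) = Mul(-5291908, Rational(1, 3626408)) = Rational(-1322977, 906602)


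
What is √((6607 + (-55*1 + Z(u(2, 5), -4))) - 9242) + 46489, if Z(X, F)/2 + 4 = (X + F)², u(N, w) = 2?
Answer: 46489 + I*√2690 ≈ 46489.0 + 51.865*I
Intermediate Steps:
Z(X, F) = -8 + 2*(F + X)² (Z(X, F) = -8 + 2*(X + F)² = -8 + 2*(F + X)²)
√((6607 + (-55*1 + Z(u(2, 5), -4))) - 9242) + 46489 = √((6607 + (-55*1 + (-8 + 2*(-4 + 2)²))) - 9242) + 46489 = √((6607 + (-55 + (-8 + 2*(-2)²))) - 9242) + 46489 = √((6607 + (-55 + (-8 + 2*4))) - 9242) + 46489 = √((6607 + (-55 + (-8 + 8))) - 9242) + 46489 = √((6607 + (-55 + 0)) - 9242) + 46489 = √((6607 - 55) - 9242) + 46489 = √(6552 - 9242) + 46489 = √(-2690) + 46489 = I*√2690 + 46489 = 46489 + I*√2690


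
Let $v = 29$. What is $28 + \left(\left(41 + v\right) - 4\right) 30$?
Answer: $2008$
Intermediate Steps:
$28 + \left(\left(41 + v\right) - 4\right) 30 = 28 + \left(\left(41 + 29\right) - 4\right) 30 = 28 + \left(70 - 4\right) 30 = 28 + 66 \cdot 30 = 28 + 1980 = 2008$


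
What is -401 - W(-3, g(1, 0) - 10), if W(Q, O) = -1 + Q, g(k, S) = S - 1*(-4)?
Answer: -397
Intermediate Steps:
g(k, S) = 4 + S (g(k, S) = S + 4 = 4 + S)
-401 - W(-3, g(1, 0) - 10) = -401 - (-1 - 3) = -401 - 1*(-4) = -401 + 4 = -397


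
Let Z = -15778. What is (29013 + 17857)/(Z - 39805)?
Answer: -46870/55583 ≈ -0.84324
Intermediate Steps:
(29013 + 17857)/(Z - 39805) = (29013 + 17857)/(-15778 - 39805) = 46870/(-55583) = 46870*(-1/55583) = -46870/55583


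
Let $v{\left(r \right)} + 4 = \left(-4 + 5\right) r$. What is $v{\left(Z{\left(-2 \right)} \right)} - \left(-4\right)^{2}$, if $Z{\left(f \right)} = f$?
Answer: $-22$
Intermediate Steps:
$v{\left(r \right)} = -4 + r$ ($v{\left(r \right)} = -4 + \left(-4 + 5\right) r = -4 + 1 r = -4 + r$)
$v{\left(Z{\left(-2 \right)} \right)} - \left(-4\right)^{2} = \left(-4 - 2\right) - \left(-4\right)^{2} = -6 - 16 = -22$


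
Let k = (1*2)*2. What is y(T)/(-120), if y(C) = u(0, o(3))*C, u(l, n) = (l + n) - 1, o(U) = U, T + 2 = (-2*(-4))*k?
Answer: -½ ≈ -0.50000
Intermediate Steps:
k = 4 (k = 2*2 = 4)
T = 30 (T = -2 - 2*(-4)*4 = -2 + 8*4 = -2 + 32 = 30)
u(l, n) = -1 + l + n
y(C) = 2*C (y(C) = (-1 + 0 + 3)*C = 2*C)
y(T)/(-120) = (2*30)/(-120) = 60*(-1/120) = -½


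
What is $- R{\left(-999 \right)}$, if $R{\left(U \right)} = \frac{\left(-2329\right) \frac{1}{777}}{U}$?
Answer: $- \frac{2329}{776223} \approx -0.0030004$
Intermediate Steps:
$R{\left(U \right)} = - \frac{2329}{777 U}$ ($R{\left(U \right)} = \frac{\left(-2329\right) \frac{1}{777}}{U} = - \frac{2329}{777 U}$)
$- R{\left(-999 \right)} = - \frac{-2329}{777 \left(-999\right)} = - \frac{\left(-2329\right) \left(-1\right)}{777 \cdot 999} = \left(-1\right) \frac{2329}{776223} = - \frac{2329}{776223}$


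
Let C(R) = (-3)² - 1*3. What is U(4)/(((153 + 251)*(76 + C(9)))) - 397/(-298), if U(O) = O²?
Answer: 1644573/1234018 ≈ 1.3327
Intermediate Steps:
C(R) = 6 (C(R) = 9 - 3 = 6)
U(4)/(((153 + 251)*(76 + C(9)))) - 397/(-298) = 4²/(((153 + 251)*(76 + 6))) - 397/(-298) = 16/((404*82)) - 397*(-1/298) = 16/33128 + 397/298 = 16*(1/33128) + 397/298 = 2/4141 + 397/298 = 1644573/1234018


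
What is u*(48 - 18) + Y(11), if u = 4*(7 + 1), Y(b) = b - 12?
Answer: 959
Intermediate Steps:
Y(b) = -12 + b
u = 32 (u = 4*8 = 32)
u*(48 - 18) + Y(11) = 32*(48 - 18) + (-12 + 11) = 32*30 - 1 = 960 - 1 = 959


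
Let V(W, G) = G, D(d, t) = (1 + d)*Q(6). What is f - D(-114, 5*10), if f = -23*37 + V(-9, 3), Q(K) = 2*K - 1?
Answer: 395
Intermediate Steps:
Q(K) = -1 + 2*K
D(d, t) = 11 + 11*d (D(d, t) = (1 + d)*(-1 + 2*6) = (1 + d)*(-1 + 12) = (1 + d)*11 = 11 + 11*d)
f = -848 (f = -23*37 + 3 = -851 + 3 = -848)
f - D(-114, 5*10) = -848 - (11 + 11*(-114)) = -848 - (11 - 1254) = -848 - 1*(-1243) = -848 + 1243 = 395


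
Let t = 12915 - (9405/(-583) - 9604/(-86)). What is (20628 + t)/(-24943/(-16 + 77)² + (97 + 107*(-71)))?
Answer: -283639759076/63658037597 ≈ -4.4557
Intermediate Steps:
t = 29215544/2279 (t = 12915 - (9405*(-1/583) - 9604*(-1/86)) = 12915 - (-855/53 + 4802/43) = 12915 - 1*217741/2279 = 12915 - 217741/2279 = 29215544/2279 ≈ 12819.)
(20628 + t)/(-24943/(-16 + 77)² + (97 + 107*(-71))) = (20628 + 29215544/2279)/(-24943/(-16 + 77)² + (97 + 107*(-71))) = 76226756/(2279*(-24943/(61²) + (97 - 7597))) = 76226756/(2279*(-24943/3721 - 7500)) = 76226756/(2279*(-27932443/3721)) = (76226756/2279)*(-3721/27932443) = -283639759076/63658037597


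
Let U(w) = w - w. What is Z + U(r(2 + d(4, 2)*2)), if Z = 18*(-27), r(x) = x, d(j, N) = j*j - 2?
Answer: -486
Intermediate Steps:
d(j, N) = -2 + j² (d(j, N) = j² - 2 = -2 + j²)
U(w) = 0
Z = -486
Z + U(r(2 + d(4, 2)*2)) = -486 + 0 = -486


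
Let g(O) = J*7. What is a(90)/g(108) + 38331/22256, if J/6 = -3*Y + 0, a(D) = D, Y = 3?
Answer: 693671/467376 ≈ 1.4842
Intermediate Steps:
J = -54 (J = 6*(-3*3 + 0) = 6*(-9 + 0) = 6*(-9) = -54)
g(O) = -378 (g(O) = -54*7 = -378)
a(90)/g(108) + 38331/22256 = 90/(-378) + 38331/22256 = 90*(-1/378) + 38331*(1/22256) = -5/21 + 38331/22256 = 693671/467376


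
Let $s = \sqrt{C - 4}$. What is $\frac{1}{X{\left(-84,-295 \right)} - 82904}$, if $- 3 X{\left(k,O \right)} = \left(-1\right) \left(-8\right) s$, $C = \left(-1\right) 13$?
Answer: $- \frac{93267}{7732207504} + \frac{3 i \sqrt{17}}{7732207504} \approx -1.2062 \cdot 10^{-5} + 1.5997 \cdot 10^{-9} i$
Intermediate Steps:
$C = -13$
$s = i \sqrt{17}$ ($s = \sqrt{-13 - 4} = \sqrt{-17} = i \sqrt{17} \approx 4.1231 i$)
$X{\left(k,O \right)} = - \frac{8 i \sqrt{17}}{3}$ ($X{\left(k,O \right)} = - \frac{\left(-1\right) \left(-8\right) i \sqrt{17}}{3} = - \frac{8 i \sqrt{17}}{3}$)
$\frac{1}{X{\left(-84,-295 \right)} - 82904} = \frac{1}{- \frac{8 i \sqrt{17}}{3} - 82904} = \frac{1}{-82904 - \frac{8 i \sqrt{17}}{3}}$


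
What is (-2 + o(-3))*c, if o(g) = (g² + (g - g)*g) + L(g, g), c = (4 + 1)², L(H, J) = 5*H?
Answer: -200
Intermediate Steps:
c = 25 (c = 5² = 25)
o(g) = g² + 5*g (o(g) = (g² + (g - g)*g) + 5*g = (g² + 0*g) + 5*g = (g² + 0) + 5*g = g² + 5*g)
(-2 + o(-3))*c = (-2 - 3*(5 - 3))*25 = (-2 - 3*2)*25 = (-2 - 6)*25 = -8*25 = -200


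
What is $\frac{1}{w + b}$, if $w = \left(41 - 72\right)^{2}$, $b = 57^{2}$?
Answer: $\frac{1}{4210} \approx 0.00023753$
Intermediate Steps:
$b = 3249$
$w = 961$ ($w = \left(-31\right)^{2} = 961$)
$\frac{1}{w + b} = \frac{1}{961 + 3249} = \frac{1}{4210}$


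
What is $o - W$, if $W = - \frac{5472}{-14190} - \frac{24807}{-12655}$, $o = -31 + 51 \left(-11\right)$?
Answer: $- \frac{3557644463}{5985815} \approx -594.35$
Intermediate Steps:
$o = -592$ ($o = -31 - 561 = -592$)
$W = \frac{14041983}{5985815}$ ($W = \left(-5472\right) \left(- \frac{1}{14190}\right) - - \frac{24807}{12655} = \frac{912}{2365} + \frac{24807}{12655} = \frac{14041983}{5985815} \approx 2.3459$)
$o - W = -592 - \frac{14041983}{5985815} = - \frac{3557644463}{5985815}$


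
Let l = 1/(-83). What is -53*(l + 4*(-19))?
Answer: 334377/83 ≈ 4028.6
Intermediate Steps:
l = -1/83 ≈ -0.012048
-53*(l + 4*(-19)) = -53*(-1/83 + 4*(-19)) = -53*(-1/83 - 76) = -53*(-6309/83) = 334377/83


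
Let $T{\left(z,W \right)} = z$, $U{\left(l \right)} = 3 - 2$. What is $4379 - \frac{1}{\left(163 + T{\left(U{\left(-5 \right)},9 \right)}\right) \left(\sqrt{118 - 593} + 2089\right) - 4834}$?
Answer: $\frac{- 1479059797 i + 3590780 \sqrt{19}}{2 \left(- 168881 i + 410 \sqrt{19}\right)} \approx 4379.0 + 2.9802 \cdot 10^{-8} i$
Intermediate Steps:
$U{\left(l \right)} = 1$
$4379 - \frac{1}{\left(163 + T{\left(U{\left(-5 \right)},9 \right)}\right) \left(\sqrt{118 - 593} + 2089\right) - 4834} = 4379 - \frac{1}{\left(163 + 1\right) \left(\sqrt{118 - 593} + 2089\right) - 4834} = 4379 - \frac{1}{164 \left(\sqrt{-475} + 2089\right) - 4834} = 4379 - \frac{1}{164 \left(5 i \sqrt{19} + 2089\right) - 4834} = 4379 - \frac{1}{164 \left(2089 + 5 i \sqrt{19}\right) - 4834} = 4379 - \frac{1}{\left(342596 + 820 i \sqrt{19}\right) - 4834} = 4379 - \frac{1}{337762 + 820 i \sqrt{19}}$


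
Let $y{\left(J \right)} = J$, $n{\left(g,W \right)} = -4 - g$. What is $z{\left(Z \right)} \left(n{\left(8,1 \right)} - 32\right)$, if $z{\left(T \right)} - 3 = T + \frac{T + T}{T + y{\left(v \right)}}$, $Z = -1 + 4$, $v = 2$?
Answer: $- \frac{1584}{5} \approx -316.8$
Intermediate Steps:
$Z = 3$
$z{\left(T \right)} = 3 + T + \frac{2 T}{2 + T}$ ($z{\left(T \right)} = 3 + \left(T + \frac{T + T}{T + 2}\right) = 3 + \left(T + \frac{2 T}{2 + T}\right) = 3 + T + \frac{2 T}{2 + T}$)
$z{\left(Z \right)} \left(n{\left(8,1 \right)} - 32\right) = \frac{6 + 3^{2} + 7 \cdot 3}{2 + 3} \left(\left(-4 - 8\right) - 32\right) = \frac{6 + 9 + 21}{5} \left(\left(-4 - 8\right) - 32\right) = \frac{1}{5} \cdot 36 \left(-12 - 32\right) = \frac{36}{5} \left(-44\right) = - \frac{1584}{5}$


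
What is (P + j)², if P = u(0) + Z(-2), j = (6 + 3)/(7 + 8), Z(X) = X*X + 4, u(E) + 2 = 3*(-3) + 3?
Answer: 9/25 ≈ 0.36000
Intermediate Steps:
u(E) = -8 (u(E) = -2 + (3*(-3) + 3) = -2 + (-9 + 3) = -2 - 6 = -8)
Z(X) = 4 + X² (Z(X) = X² + 4 = 4 + X²)
j = ⅗ (j = 9/15 = 9*(1/15) = ⅗ ≈ 0.60000)
P = 0 (P = -8 + (4 + (-2)²) = -8 + (4 + 4) = -8 + 8 = 0)
(P + j)² = (0 + ⅗)² = (⅗)² = 9/25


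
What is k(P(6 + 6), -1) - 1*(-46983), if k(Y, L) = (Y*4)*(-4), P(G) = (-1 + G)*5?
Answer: 46103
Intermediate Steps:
P(G) = -5 + 5*G
k(Y, L) = -16*Y (k(Y, L) = (4*Y)*(-4) = -16*Y)
k(P(6 + 6), -1) - 1*(-46983) = -16*(-5 + 5*(6 + 6)) - 1*(-46983) = -16*(-5 + 5*12) + 46983 = -16*(-5 + 60) + 46983 = -16*55 + 46983 = -880 + 46983 = 46103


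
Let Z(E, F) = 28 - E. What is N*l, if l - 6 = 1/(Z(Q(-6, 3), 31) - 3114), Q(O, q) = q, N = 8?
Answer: 148264/3089 ≈ 47.997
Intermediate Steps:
l = 18533/3089 (l = 6 + 1/((28 - 1*3) - 3114) = 6 + 1/((28 - 3) - 3114) = 6 + 1/(25 - 3114) = 6 + 1/(-3089) = 6 - 1/3089 = 18533/3089 ≈ 5.9997)
N*l = 8*(18533/3089) = 148264/3089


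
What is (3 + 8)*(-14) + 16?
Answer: -138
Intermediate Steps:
(3 + 8)*(-14) + 16 = 11*(-14) + 16 = -154 + 16 = -138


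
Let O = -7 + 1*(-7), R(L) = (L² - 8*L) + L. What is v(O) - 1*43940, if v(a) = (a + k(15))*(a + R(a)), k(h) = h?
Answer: -43660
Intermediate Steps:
R(L) = L² - 7*L
O = -14 (O = -7 - 7 = -14)
v(a) = (15 + a)*(a + a*(-7 + a)) (v(a) = (a + 15)*(a + a*(-7 + a)) = (15 + a)*(a + a*(-7 + a)))
v(O) - 1*43940 = -14*(-90 + (-14)² + 9*(-14)) - 1*43940 = -14*(-90 + 196 - 126) - 43940 = -14*(-20) - 43940 = 280 - 43940 = -43660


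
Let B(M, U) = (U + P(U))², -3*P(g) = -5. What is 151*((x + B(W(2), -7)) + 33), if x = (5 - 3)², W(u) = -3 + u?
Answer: 88939/9 ≈ 9882.1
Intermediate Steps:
P(g) = 5/3 (P(g) = -⅓*(-5) = 5/3)
x = 4 (x = 2² = 4)
B(M, U) = (5/3 + U)² (B(M, U) = (U + 5/3)² = (5/3 + U)²)
151*((x + B(W(2), -7)) + 33) = 151*((4 + (5 + 3*(-7))²/9) + 33) = 151*((4 + (5 - 21)²/9) + 33) = 151*((4 + (⅑)*(-16)²) + 33) = 151*((4 + (⅑)*256) + 33) = 151*((4 + 256/9) + 33) = 151*(292/9 + 33) = 151*(589/9) = 88939/9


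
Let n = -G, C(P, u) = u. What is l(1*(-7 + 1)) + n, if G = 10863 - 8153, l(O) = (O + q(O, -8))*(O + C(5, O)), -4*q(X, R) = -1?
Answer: -2641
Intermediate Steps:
q(X, R) = ¼ (q(X, R) = -¼*(-1) = ¼)
l(O) = 2*O*(¼ + O) (l(O) = (O + ¼)*(O + O) = (¼ + O)*(2*O) = 2*O*(¼ + O))
G = 2710
n = -2710 (n = -1*2710 = -2710)
l(1*(-7 + 1)) + n = (1*(-7 + 1))*(1 + 4*(1*(-7 + 1)))/2 - 2710 = (1*(-6))*(1 + 4*(1*(-6)))/2 - 2710 = (½)*(-6)*(1 + 4*(-6)) - 2710 = (½)*(-6)*(1 - 24) - 2710 = (½)*(-6)*(-23) - 2710 = 69 - 2710 = -2641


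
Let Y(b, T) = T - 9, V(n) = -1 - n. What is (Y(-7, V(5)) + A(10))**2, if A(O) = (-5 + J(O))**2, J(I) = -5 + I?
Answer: 225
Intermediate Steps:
Y(b, T) = -9 + T
A(O) = (-10 + O)**2 (A(O) = (-5 + (-5 + O))**2 = (-10 + O)**2)
(Y(-7, V(5)) + A(10))**2 = ((-9 + (-1 - 1*5)) + (-10 + 10)**2)**2 = ((-9 + (-1 - 5)) + 0**2)**2 = ((-9 - 6) + 0)**2 = (-15 + 0)**2 = (-15)**2 = 225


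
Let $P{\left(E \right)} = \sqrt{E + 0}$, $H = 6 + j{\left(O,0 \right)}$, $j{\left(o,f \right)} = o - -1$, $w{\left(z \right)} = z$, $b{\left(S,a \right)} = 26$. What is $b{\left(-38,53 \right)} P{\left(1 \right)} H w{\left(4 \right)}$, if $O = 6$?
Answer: $1352$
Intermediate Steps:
$j{\left(o,f \right)} = 1 + o$ ($j{\left(o,f \right)} = o + 1 = 1 + o$)
$H = 13$ ($H = 6 + \left(1 + 6\right) = 6 + 7 = 13$)
$P{\left(E \right)} = \sqrt{E}$
$b{\left(-38,53 \right)} P{\left(1 \right)} H w{\left(4 \right)} = 26 \sqrt{1} \cdot 13 \cdot 4 = 26 \cdot 1 \cdot 13 \cdot 4 = 26 \cdot 13 \cdot 4 = 26 \cdot 52 = 1352$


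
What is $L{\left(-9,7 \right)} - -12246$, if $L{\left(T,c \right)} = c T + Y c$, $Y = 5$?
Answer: $12218$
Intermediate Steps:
$L{\left(T,c \right)} = 5 c + T c$ ($L{\left(T,c \right)} = c T + 5 c = T c + 5 c = 5 c + T c$)
$L{\left(-9,7 \right)} - -12246 = 7 \left(5 - 9\right) - -12246 = 7 \left(-4\right) + 12246 = -28 + 12246 = 12218$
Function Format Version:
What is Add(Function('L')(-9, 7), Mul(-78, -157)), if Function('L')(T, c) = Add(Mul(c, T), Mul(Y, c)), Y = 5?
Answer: 12218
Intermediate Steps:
Function('L')(T, c) = Add(Mul(5, c), Mul(T, c)) (Function('L')(T, c) = Add(Mul(c, T), Mul(5, c)) = Add(Mul(T, c), Mul(5, c)) = Add(Mul(5, c), Mul(T, c)))
Add(Function('L')(-9, 7), Mul(-78, -157)) = Add(Mul(7, Add(5, -9)), Mul(-78, -157)) = Add(Mul(7, -4), 12246) = Add(-28, 12246) = 12218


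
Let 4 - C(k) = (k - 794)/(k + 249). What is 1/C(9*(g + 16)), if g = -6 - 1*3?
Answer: 312/1979 ≈ 0.15766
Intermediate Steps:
g = -9 (g = -6 - 3 = -9)
C(k) = 4 - (-794 + k)/(249 + k) (C(k) = 4 - (k - 794)/(k + 249) = 4 - (-794 + k)/(249 + k))
1/C(9*(g + 16)) = 1/((1790 + 3*(9*(-9 + 16)))/(249 + 9*(-9 + 16))) = 1/((1790 + 3*(9*7))/(249 + 9*7)) = 1/((1790 + 3*63)/(249 + 63)) = 1/((1790 + 189)/312) = 1/((1/312)*1979) = 1/(1979/312) = 312/1979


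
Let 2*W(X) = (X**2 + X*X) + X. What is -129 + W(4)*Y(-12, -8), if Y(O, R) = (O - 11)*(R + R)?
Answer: 6495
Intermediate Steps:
W(X) = X**2 + X/2 (W(X) = ((X**2 + X*X) + X)/2 = ((X**2 + X**2) + X)/2 = (2*X**2 + X)/2 = (X + 2*X**2)/2 = X**2 + X/2)
Y(O, R) = 2*R*(-11 + O) (Y(O, R) = (-11 + O)*(2*R) = 2*R*(-11 + O))
-129 + W(4)*Y(-12, -8) = -129 + (4*(1/2 + 4))*(2*(-8)*(-11 - 12)) = -129 + (4*(9/2))*(2*(-8)*(-23)) = -129 + 18*368 = -129 + 6624 = 6495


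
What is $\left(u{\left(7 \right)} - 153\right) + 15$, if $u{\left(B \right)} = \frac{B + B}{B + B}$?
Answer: $-137$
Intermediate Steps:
$u{\left(B \right)} = 1$ ($u{\left(B \right)} = \frac{2 B}{2 B} = 2 B \frac{1}{2 B} = 1$)
$\left(u{\left(7 \right)} - 153\right) + 15 = \left(1 - 153\right) + 15 = -152 + 15 = -137$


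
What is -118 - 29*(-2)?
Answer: -60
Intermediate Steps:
-118 - 29*(-2) = -118 + 58 = -60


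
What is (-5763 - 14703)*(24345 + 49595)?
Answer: -1513256040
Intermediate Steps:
(-5763 - 14703)*(24345 + 49595) = -20466*73940 = -1513256040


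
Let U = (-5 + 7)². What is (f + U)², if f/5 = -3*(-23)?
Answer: 121801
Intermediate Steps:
U = 4 (U = 2² = 4)
f = 345 (f = 5*(-3*(-23)) = 5*69 = 345)
(f + U)² = (345 + 4)² = 349² = 121801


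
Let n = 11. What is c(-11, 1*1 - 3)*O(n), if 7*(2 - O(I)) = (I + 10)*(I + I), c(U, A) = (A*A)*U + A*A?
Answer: 2560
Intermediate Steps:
c(U, A) = A**2 + U*A**2 (c(U, A) = A**2*U + A**2 = U*A**2 + A**2 = A**2 + U*A**2)
O(I) = 2 - 2*I*(10 + I)/7 (O(I) = 2 - (I + 10)*(I + I)/7 = 2 - (10 + I)*2*I/7 = 2 - 2*I*(10 + I)/7)
c(-11, 1*1 - 3)*O(n) = ((1*1 - 3)**2*(1 - 11))*(2 - 20/7*11 - 2/7*11**2) = ((1 - 3)**2*(-10))*(2 - 220/7 - 2/7*121) = ((-2)**2*(-10))*(2 - 220/7 - 242/7) = (4*(-10))*(-64) = -40*(-64) = 2560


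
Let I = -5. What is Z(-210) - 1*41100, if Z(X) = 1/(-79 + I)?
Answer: -3452401/84 ≈ -41100.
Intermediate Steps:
Z(X) = -1/84 (Z(X) = 1/(-79 - 5) = 1/(-84) = -1/84)
Z(-210) - 1*41100 = -1/84 - 1*41100 = -1/84 - 41100 = -3452401/84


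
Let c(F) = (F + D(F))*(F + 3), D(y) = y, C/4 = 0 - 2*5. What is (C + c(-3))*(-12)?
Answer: 480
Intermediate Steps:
C = -40 (C = 4*(0 - 2*5) = 4*(0 - 10) = 4*(-10) = -40)
c(F) = 2*F*(3 + F) (c(F) = (F + F)*(F + 3) = (2*F)*(3 + F) = 2*F*(3 + F))
(C + c(-3))*(-12) = (-40 + 2*(-3)*(3 - 3))*(-12) = (-40 + 2*(-3)*0)*(-12) = (-40 + 0)*(-12) = -40*(-12) = 480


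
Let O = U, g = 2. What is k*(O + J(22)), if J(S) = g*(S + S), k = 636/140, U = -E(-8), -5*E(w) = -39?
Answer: 63759/175 ≈ 364.34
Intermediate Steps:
E(w) = 39/5 (E(w) = -⅕*(-39) = 39/5)
U = -39/5 (U = -1*39/5 = -39/5 ≈ -7.8000)
k = 159/35 (k = 636*(1/140) = 159/35 ≈ 4.5429)
J(S) = 4*S (J(S) = 2*(S + S) = 2*(2*S) = 4*S)
O = -39/5 ≈ -7.8000
k*(O + J(22)) = 159*(-39/5 + 4*22)/35 = 159*(-39/5 + 88)/35 = (159/35)*(401/5) = 63759/175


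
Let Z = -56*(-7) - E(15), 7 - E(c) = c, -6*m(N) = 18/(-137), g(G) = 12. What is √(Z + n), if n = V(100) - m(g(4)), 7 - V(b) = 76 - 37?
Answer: √6906581/137 ≈ 19.183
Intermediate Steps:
m(N) = 3/137 (m(N) = -3/(-137) = -3*(-1)/137 = -⅙*(-18/137) = 3/137)
E(c) = 7 - c
V(b) = -32 (V(b) = 7 - (76 - 37) = 7 - 1*39 = 7 - 39 = -32)
Z = 400 (Z = -56*(-7) - (7 - 1*15) = 392 - (7 - 15) = 392 - 1*(-8) = 392 + 8 = 400)
n = -4387/137 (n = -32 - 1*3/137 = -32 - 3/137 = -4387/137 ≈ -32.022)
√(Z + n) = √(400 - 4387/137) = √(50413/137) = √6906581/137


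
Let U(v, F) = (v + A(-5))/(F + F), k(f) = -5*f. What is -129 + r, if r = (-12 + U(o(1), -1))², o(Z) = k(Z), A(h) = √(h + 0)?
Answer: -40 + 19*I*√5/2 ≈ -40.0 + 21.243*I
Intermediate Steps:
A(h) = √h
o(Z) = -5*Z
U(v, F) = (v + I*√5)/(2*F) (U(v, F) = (v + √(-5))/(F + F) = (v + I*√5)/((2*F)) = (v + I*√5)*(1/(2*F)) = (v + I*√5)/(2*F))
r = (-19/2 - I*√5/2)² (r = (-12 + (½)*(-5*1 + I*√5)/(-1))² = (-12 + (½)*(-1)*(-5 + I*√5))² = (-12 + (5/2 - I*√5/2))² = (-19/2 - I*√5/2)² ≈ 89.0 + 21.243*I)
-129 + r = -129 + (19 + I*√5)²/4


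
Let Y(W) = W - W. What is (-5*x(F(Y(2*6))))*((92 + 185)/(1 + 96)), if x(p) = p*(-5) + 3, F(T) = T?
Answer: -4155/97 ≈ -42.835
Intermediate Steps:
Y(W) = 0
x(p) = 3 - 5*p (x(p) = -5*p + 3 = 3 - 5*p)
(-5*x(F(Y(2*6))))*((92 + 185)/(1 + 96)) = (-5*(3 - 5*0))*((92 + 185)/(1 + 96)) = (-5*(3 + 0))*(277/97) = (-5*3)*(277*(1/97)) = -15*277/97 = -4155/97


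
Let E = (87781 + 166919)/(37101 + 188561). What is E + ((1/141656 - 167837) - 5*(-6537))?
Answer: -2160141802952241/15983188136 ≈ -1.3515e+5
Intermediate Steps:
E = 127350/112831 (E = 254700/225662 = 254700*(1/225662) = 127350/112831 ≈ 1.1287)
E + ((1/141656 - 167837) - 5*(-6537)) = 127350/112831 + ((1/141656 - 167837) - 5*(-6537)) = 127350/112831 + ((1/141656 - 167837) + 32685) = 127350/112831 + (-23775118071/141656 + 32685) = 127350/112831 - 19145091711/141656 = -2160141802952241/15983188136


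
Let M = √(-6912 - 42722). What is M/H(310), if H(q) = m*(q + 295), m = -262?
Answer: -I*√49634/158510 ≈ -0.0014055*I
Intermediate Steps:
M = I*√49634 (M = √(-49634) = I*√49634 ≈ 222.79*I)
H(q) = -77290 - 262*q (H(q) = -262*(q + 295) = -262*(295 + q) = -77290 - 262*q)
M/H(310) = (I*√49634)/(-77290 - 262*310) = (I*√49634)/(-77290 - 81220) = (I*√49634)/(-158510) = (I*√49634)*(-1/158510) = -I*√49634/158510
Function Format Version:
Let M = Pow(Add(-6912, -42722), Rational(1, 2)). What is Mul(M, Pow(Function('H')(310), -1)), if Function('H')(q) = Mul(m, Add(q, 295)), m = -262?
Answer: Mul(Rational(-1, 158510), I, Pow(49634, Rational(1, 2))) ≈ Mul(-0.0014055, I)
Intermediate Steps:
M = Mul(I, Pow(49634, Rational(1, 2))) (M = Pow(-49634, Rational(1, 2)) = Mul(I, Pow(49634, Rational(1, 2))) ≈ Mul(222.79, I))
Function('H')(q) = Add(-77290, Mul(-262, q)) (Function('H')(q) = Mul(-262, Add(q, 295)) = Mul(-262, Add(295, q)) = Add(-77290, Mul(-262, q)))
Mul(M, Pow(Function('H')(310), -1)) = Mul(Mul(I, Pow(49634, Rational(1, 2))), Pow(Add(-77290, Mul(-262, 310)), -1)) = Mul(Mul(I, Pow(49634, Rational(1, 2))), Pow(Add(-77290, -81220), -1)) = Mul(Mul(I, Pow(49634, Rational(1, 2))), Pow(-158510, -1)) = Mul(Mul(I, Pow(49634, Rational(1, 2))), Rational(-1, 158510)) = Mul(Rational(-1, 158510), I, Pow(49634, Rational(1, 2)))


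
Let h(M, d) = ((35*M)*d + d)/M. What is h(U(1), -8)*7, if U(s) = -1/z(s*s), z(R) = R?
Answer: -1904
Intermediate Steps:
U(s) = -1/s² (U(s) = -1/(s*s) = -1/(s²) = -1/s²)
h(M, d) = (d + 35*M*d)/M (h(M, d) = (35*M*d + d)/M = (d + 35*M*d)/M)
h(U(1), -8)*7 = (35*(-8) - 8/((-1/1²)))*7 = (-280 - 8/((-1*1)))*7 = (-280 - 8/(-1))*7 = (-280 - 8*(-1))*7 = (-280 + 8)*7 = -272*7 = -1904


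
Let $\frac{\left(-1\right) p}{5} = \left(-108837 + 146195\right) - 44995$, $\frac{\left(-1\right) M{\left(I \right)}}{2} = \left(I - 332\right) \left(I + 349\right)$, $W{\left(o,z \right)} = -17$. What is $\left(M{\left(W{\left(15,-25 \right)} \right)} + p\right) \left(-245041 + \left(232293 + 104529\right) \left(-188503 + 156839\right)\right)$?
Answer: $-2878809184458929$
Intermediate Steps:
$M{\left(I \right)} = - 2 \left(-332 + I\right) \left(349 + I\right)$ ($M{\left(I \right)} = - 2 \left(I - 332\right) \left(I + 349\right) = - 2 \left(-332 + I\right) \left(349 + I\right)$)
$p = 38185$ ($p = - 5 \left(\left(-108837 + 146195\right) - 44995\right) = - 5 \left(37358 - 44995\right) = \left(-5\right) \left(-7637\right) = 38185$)
$\left(M{\left(W{\left(15,-25 \right)} \right)} + p\right) \left(-245041 + \left(232293 + 104529\right) \left(-188503 + 156839\right)\right) = \left(\left(231736 - -578 - 2 \left(-17\right)^{2}\right) + 38185\right) \left(-245041 + \left(232293 + 104529\right) \left(-188503 + 156839\right)\right) = \left(\left(231736 + 578 - 578\right) + 38185\right) \left(-245041 + 336822 \left(-31664\right)\right) = \left(\left(231736 + 578 - 578\right) + 38185\right) \left(-245041 - 10665131808\right) = \left(231736 + 38185\right) \left(-10665376849\right) = 269921 \left(-10665376849\right) = -2878809184458929$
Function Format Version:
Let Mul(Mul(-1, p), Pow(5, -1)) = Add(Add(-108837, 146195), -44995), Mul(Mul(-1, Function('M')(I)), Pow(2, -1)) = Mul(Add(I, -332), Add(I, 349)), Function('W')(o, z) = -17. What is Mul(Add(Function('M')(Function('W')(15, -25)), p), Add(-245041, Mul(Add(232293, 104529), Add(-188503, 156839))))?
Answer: -2878809184458929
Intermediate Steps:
Function('M')(I) = Mul(-2, Add(-332, I), Add(349, I)) (Function('M')(I) = Mul(-2, Mul(Add(I, -332), Add(I, 349))) = Mul(-2, Mul(Add(-332, I), Add(349, I))) = Mul(-2, Add(-332, I), Add(349, I)))
p = 38185 (p = Mul(-5, Add(Add(-108837, 146195), -44995)) = Mul(-5, Add(37358, -44995)) = Mul(-5, -7637) = 38185)
Mul(Add(Function('M')(Function('W')(15, -25)), p), Add(-245041, Mul(Add(232293, 104529), Add(-188503, 156839)))) = Mul(Add(Add(231736, Mul(-34, -17), Mul(-2, Pow(-17, 2))), 38185), Add(-245041, Mul(Add(232293, 104529), Add(-188503, 156839)))) = Mul(Add(Add(231736, 578, Mul(-2, 289)), 38185), Add(-245041, Mul(336822, -31664))) = Mul(Add(Add(231736, 578, -578), 38185), Add(-245041, -10665131808)) = Mul(Add(231736, 38185), -10665376849) = Mul(269921, -10665376849) = -2878809184458929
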